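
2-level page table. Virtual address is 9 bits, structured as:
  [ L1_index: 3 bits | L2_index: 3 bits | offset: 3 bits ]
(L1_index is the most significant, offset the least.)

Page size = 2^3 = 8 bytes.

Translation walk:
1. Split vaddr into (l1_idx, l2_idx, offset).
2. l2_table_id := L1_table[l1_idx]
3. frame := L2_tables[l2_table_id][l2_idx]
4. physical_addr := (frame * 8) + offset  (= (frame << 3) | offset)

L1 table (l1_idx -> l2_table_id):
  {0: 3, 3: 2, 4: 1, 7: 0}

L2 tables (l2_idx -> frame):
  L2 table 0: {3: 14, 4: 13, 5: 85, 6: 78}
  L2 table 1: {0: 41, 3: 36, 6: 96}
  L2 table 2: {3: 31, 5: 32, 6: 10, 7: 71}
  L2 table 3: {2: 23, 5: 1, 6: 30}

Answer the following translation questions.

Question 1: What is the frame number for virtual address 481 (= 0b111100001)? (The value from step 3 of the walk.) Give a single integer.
Answer: 13

Derivation:
vaddr = 481: l1_idx=7, l2_idx=4
L1[7] = 0; L2[0][4] = 13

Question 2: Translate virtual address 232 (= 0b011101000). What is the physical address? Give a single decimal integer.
Answer: 256

Derivation:
vaddr = 232 = 0b011101000
Split: l1_idx=3, l2_idx=5, offset=0
L1[3] = 2
L2[2][5] = 32
paddr = 32 * 8 + 0 = 256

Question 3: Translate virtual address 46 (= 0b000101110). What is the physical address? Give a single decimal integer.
vaddr = 46 = 0b000101110
Split: l1_idx=0, l2_idx=5, offset=6
L1[0] = 3
L2[3][5] = 1
paddr = 1 * 8 + 6 = 14

Answer: 14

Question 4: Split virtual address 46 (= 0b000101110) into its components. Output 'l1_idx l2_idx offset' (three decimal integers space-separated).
vaddr = 46 = 0b000101110
  top 3 bits -> l1_idx = 0
  next 3 bits -> l2_idx = 5
  bottom 3 bits -> offset = 6

Answer: 0 5 6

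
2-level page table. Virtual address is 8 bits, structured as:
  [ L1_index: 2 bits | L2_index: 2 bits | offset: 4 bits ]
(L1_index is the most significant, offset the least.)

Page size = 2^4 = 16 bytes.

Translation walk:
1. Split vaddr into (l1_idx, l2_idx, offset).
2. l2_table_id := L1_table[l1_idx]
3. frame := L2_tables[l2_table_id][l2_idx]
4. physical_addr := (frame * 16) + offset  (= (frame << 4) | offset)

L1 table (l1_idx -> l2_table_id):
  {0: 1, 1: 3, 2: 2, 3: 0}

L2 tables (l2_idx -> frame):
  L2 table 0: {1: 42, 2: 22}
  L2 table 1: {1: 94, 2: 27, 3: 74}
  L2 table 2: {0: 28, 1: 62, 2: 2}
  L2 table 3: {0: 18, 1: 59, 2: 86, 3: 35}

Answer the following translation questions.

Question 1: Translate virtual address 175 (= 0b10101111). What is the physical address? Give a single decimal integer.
Answer: 47

Derivation:
vaddr = 175 = 0b10101111
Split: l1_idx=2, l2_idx=2, offset=15
L1[2] = 2
L2[2][2] = 2
paddr = 2 * 16 + 15 = 47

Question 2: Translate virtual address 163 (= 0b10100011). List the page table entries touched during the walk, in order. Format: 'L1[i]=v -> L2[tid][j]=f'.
Answer: L1[2]=2 -> L2[2][2]=2

Derivation:
vaddr = 163 = 0b10100011
Split: l1_idx=2, l2_idx=2, offset=3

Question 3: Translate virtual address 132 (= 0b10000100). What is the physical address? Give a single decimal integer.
Answer: 452

Derivation:
vaddr = 132 = 0b10000100
Split: l1_idx=2, l2_idx=0, offset=4
L1[2] = 2
L2[2][0] = 28
paddr = 28 * 16 + 4 = 452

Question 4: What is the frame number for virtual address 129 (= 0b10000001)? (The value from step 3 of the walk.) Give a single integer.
vaddr = 129: l1_idx=2, l2_idx=0
L1[2] = 2; L2[2][0] = 28

Answer: 28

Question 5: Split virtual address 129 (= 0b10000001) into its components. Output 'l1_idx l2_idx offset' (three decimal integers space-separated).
Answer: 2 0 1

Derivation:
vaddr = 129 = 0b10000001
  top 2 bits -> l1_idx = 2
  next 2 bits -> l2_idx = 0
  bottom 4 bits -> offset = 1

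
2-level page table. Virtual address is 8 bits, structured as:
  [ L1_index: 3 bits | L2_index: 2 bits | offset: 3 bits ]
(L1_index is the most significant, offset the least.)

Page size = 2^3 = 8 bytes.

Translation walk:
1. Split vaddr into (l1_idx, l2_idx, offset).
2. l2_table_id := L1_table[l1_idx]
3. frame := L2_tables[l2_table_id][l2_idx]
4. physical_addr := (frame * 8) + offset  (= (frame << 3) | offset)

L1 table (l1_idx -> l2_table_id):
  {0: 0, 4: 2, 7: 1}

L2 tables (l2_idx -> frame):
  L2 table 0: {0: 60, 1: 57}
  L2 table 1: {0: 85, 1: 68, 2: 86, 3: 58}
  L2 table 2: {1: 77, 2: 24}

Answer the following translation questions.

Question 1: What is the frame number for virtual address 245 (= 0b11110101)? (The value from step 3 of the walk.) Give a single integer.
vaddr = 245: l1_idx=7, l2_idx=2
L1[7] = 1; L2[1][2] = 86

Answer: 86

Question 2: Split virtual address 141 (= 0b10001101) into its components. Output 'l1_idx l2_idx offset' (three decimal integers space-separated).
Answer: 4 1 5

Derivation:
vaddr = 141 = 0b10001101
  top 3 bits -> l1_idx = 4
  next 2 bits -> l2_idx = 1
  bottom 3 bits -> offset = 5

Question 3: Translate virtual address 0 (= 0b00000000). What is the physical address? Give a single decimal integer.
vaddr = 0 = 0b00000000
Split: l1_idx=0, l2_idx=0, offset=0
L1[0] = 0
L2[0][0] = 60
paddr = 60 * 8 + 0 = 480

Answer: 480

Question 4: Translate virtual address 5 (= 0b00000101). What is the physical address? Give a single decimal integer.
vaddr = 5 = 0b00000101
Split: l1_idx=0, l2_idx=0, offset=5
L1[0] = 0
L2[0][0] = 60
paddr = 60 * 8 + 5 = 485

Answer: 485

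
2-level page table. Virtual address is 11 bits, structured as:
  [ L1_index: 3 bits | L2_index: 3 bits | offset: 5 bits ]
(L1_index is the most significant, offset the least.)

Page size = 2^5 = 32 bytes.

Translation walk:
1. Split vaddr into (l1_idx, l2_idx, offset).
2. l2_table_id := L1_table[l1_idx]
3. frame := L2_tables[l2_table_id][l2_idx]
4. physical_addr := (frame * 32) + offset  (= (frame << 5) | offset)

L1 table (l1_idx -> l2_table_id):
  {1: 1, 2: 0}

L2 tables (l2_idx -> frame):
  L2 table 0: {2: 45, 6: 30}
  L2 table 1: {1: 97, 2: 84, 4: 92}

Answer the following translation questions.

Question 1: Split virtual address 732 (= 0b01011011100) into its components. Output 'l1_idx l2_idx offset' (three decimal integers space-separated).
vaddr = 732 = 0b01011011100
  top 3 bits -> l1_idx = 2
  next 3 bits -> l2_idx = 6
  bottom 5 bits -> offset = 28

Answer: 2 6 28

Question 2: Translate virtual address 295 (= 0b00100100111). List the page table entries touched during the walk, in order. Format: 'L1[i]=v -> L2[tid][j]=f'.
vaddr = 295 = 0b00100100111
Split: l1_idx=1, l2_idx=1, offset=7

Answer: L1[1]=1 -> L2[1][1]=97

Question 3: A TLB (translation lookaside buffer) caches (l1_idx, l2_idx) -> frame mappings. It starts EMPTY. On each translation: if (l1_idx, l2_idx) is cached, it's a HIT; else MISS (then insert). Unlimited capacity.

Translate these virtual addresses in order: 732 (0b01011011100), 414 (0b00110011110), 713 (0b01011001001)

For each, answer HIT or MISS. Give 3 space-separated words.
Answer: MISS MISS HIT

Derivation:
vaddr=732: (2,6) not in TLB -> MISS, insert
vaddr=414: (1,4) not in TLB -> MISS, insert
vaddr=713: (2,6) in TLB -> HIT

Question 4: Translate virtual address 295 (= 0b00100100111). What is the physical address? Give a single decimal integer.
vaddr = 295 = 0b00100100111
Split: l1_idx=1, l2_idx=1, offset=7
L1[1] = 1
L2[1][1] = 97
paddr = 97 * 32 + 7 = 3111

Answer: 3111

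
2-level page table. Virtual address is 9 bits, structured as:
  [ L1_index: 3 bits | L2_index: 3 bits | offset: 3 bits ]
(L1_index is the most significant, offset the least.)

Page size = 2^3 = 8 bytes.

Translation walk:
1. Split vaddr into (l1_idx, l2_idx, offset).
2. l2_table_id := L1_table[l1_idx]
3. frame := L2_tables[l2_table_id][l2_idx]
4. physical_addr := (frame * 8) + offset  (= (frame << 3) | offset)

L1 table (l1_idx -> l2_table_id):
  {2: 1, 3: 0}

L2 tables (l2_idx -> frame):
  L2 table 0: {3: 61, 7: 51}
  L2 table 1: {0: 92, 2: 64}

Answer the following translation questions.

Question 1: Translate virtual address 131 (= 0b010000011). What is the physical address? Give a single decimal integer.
vaddr = 131 = 0b010000011
Split: l1_idx=2, l2_idx=0, offset=3
L1[2] = 1
L2[1][0] = 92
paddr = 92 * 8 + 3 = 739

Answer: 739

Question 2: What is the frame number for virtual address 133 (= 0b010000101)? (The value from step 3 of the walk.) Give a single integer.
vaddr = 133: l1_idx=2, l2_idx=0
L1[2] = 1; L2[1][0] = 92

Answer: 92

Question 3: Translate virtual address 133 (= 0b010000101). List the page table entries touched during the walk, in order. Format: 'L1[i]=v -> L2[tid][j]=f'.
vaddr = 133 = 0b010000101
Split: l1_idx=2, l2_idx=0, offset=5

Answer: L1[2]=1 -> L2[1][0]=92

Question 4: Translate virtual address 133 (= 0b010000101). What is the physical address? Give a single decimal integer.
Answer: 741

Derivation:
vaddr = 133 = 0b010000101
Split: l1_idx=2, l2_idx=0, offset=5
L1[2] = 1
L2[1][0] = 92
paddr = 92 * 8 + 5 = 741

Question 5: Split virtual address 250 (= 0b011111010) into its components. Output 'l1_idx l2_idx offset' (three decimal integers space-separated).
Answer: 3 7 2

Derivation:
vaddr = 250 = 0b011111010
  top 3 bits -> l1_idx = 3
  next 3 bits -> l2_idx = 7
  bottom 3 bits -> offset = 2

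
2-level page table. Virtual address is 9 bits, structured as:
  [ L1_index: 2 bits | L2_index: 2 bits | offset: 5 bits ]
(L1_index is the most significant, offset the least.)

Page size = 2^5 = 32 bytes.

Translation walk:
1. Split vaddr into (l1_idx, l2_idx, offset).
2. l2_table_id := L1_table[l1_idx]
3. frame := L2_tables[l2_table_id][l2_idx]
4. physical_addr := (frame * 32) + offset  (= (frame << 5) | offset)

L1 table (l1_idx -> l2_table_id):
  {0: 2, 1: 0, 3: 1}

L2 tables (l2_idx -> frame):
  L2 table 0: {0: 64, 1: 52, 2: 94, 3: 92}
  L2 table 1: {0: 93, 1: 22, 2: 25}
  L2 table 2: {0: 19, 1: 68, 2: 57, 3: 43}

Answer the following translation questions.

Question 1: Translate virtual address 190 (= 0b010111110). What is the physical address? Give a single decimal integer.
vaddr = 190 = 0b010111110
Split: l1_idx=1, l2_idx=1, offset=30
L1[1] = 0
L2[0][1] = 52
paddr = 52 * 32 + 30 = 1694

Answer: 1694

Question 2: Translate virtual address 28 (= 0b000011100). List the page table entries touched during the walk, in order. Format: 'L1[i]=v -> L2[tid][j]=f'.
Answer: L1[0]=2 -> L2[2][0]=19

Derivation:
vaddr = 28 = 0b000011100
Split: l1_idx=0, l2_idx=0, offset=28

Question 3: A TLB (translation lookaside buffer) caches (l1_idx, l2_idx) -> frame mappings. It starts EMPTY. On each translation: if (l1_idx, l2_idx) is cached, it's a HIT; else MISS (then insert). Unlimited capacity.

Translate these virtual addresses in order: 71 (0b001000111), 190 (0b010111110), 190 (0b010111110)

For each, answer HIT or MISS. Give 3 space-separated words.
Answer: MISS MISS HIT

Derivation:
vaddr=71: (0,2) not in TLB -> MISS, insert
vaddr=190: (1,1) not in TLB -> MISS, insert
vaddr=190: (1,1) in TLB -> HIT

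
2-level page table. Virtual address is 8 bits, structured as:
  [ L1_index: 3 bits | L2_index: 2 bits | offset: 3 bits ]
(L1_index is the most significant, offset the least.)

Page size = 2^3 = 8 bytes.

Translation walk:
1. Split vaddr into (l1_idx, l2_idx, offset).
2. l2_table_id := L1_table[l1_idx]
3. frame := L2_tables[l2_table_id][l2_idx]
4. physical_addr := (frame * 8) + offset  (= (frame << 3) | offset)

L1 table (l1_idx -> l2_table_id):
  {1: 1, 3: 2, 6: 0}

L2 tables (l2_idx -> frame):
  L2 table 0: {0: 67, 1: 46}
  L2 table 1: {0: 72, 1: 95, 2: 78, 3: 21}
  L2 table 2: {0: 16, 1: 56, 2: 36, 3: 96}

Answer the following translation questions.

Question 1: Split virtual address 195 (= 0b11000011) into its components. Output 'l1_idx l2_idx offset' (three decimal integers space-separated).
Answer: 6 0 3

Derivation:
vaddr = 195 = 0b11000011
  top 3 bits -> l1_idx = 6
  next 2 bits -> l2_idx = 0
  bottom 3 bits -> offset = 3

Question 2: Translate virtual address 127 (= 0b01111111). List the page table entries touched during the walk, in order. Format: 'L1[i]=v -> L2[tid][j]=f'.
Answer: L1[3]=2 -> L2[2][3]=96

Derivation:
vaddr = 127 = 0b01111111
Split: l1_idx=3, l2_idx=3, offset=7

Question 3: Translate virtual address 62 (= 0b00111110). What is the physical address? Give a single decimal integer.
vaddr = 62 = 0b00111110
Split: l1_idx=1, l2_idx=3, offset=6
L1[1] = 1
L2[1][3] = 21
paddr = 21 * 8 + 6 = 174

Answer: 174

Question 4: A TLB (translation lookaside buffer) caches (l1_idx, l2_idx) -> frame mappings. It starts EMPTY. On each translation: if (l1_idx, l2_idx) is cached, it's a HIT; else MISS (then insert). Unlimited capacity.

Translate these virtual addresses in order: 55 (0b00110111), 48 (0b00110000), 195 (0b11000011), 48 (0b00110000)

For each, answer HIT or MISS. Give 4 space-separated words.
vaddr=55: (1,2) not in TLB -> MISS, insert
vaddr=48: (1,2) in TLB -> HIT
vaddr=195: (6,0) not in TLB -> MISS, insert
vaddr=48: (1,2) in TLB -> HIT

Answer: MISS HIT MISS HIT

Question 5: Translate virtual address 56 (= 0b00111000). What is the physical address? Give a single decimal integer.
Answer: 168

Derivation:
vaddr = 56 = 0b00111000
Split: l1_idx=1, l2_idx=3, offset=0
L1[1] = 1
L2[1][3] = 21
paddr = 21 * 8 + 0 = 168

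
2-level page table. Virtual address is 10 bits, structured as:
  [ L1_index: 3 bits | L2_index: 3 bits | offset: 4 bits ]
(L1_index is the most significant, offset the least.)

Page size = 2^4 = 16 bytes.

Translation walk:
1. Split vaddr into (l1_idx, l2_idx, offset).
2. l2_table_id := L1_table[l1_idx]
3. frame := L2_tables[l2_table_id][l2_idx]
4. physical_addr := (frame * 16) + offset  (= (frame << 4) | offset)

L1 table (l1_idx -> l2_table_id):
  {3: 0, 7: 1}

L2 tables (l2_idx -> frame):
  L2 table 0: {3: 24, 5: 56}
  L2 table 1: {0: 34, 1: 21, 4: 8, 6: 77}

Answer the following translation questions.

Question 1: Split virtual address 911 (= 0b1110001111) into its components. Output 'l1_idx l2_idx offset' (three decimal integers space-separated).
vaddr = 911 = 0b1110001111
  top 3 bits -> l1_idx = 7
  next 3 bits -> l2_idx = 0
  bottom 4 bits -> offset = 15

Answer: 7 0 15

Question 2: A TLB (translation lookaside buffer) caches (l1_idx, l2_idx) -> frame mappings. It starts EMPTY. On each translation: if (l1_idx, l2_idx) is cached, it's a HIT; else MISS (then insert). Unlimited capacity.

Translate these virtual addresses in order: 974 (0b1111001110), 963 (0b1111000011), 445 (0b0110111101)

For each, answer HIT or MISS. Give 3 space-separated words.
Answer: MISS HIT MISS

Derivation:
vaddr=974: (7,4) not in TLB -> MISS, insert
vaddr=963: (7,4) in TLB -> HIT
vaddr=445: (3,3) not in TLB -> MISS, insert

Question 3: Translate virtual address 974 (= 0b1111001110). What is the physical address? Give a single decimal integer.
Answer: 142

Derivation:
vaddr = 974 = 0b1111001110
Split: l1_idx=7, l2_idx=4, offset=14
L1[7] = 1
L2[1][4] = 8
paddr = 8 * 16 + 14 = 142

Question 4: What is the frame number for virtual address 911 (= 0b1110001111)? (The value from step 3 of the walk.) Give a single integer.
Answer: 34

Derivation:
vaddr = 911: l1_idx=7, l2_idx=0
L1[7] = 1; L2[1][0] = 34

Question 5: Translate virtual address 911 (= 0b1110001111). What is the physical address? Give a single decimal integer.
Answer: 559

Derivation:
vaddr = 911 = 0b1110001111
Split: l1_idx=7, l2_idx=0, offset=15
L1[7] = 1
L2[1][0] = 34
paddr = 34 * 16 + 15 = 559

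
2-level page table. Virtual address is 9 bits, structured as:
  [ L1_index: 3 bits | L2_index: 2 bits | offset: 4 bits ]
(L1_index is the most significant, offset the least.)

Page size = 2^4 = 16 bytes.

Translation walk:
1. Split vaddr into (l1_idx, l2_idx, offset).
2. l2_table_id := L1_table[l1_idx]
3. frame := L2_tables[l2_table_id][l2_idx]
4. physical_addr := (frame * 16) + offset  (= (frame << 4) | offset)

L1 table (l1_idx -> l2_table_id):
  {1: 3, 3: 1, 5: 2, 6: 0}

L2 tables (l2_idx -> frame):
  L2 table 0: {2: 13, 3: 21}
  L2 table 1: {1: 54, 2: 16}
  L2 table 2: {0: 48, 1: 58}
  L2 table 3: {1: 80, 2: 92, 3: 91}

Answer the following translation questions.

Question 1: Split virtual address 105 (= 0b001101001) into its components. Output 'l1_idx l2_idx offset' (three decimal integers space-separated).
Answer: 1 2 9

Derivation:
vaddr = 105 = 0b001101001
  top 3 bits -> l1_idx = 1
  next 2 bits -> l2_idx = 2
  bottom 4 bits -> offset = 9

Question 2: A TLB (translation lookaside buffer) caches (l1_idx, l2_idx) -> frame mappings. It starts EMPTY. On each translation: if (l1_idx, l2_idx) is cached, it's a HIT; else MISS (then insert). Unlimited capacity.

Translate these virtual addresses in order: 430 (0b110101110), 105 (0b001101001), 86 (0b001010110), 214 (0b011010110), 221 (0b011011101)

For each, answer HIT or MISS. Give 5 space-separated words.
vaddr=430: (6,2) not in TLB -> MISS, insert
vaddr=105: (1,2) not in TLB -> MISS, insert
vaddr=86: (1,1) not in TLB -> MISS, insert
vaddr=214: (3,1) not in TLB -> MISS, insert
vaddr=221: (3,1) in TLB -> HIT

Answer: MISS MISS MISS MISS HIT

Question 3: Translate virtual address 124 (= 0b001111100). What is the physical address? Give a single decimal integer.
Answer: 1468

Derivation:
vaddr = 124 = 0b001111100
Split: l1_idx=1, l2_idx=3, offset=12
L1[1] = 3
L2[3][3] = 91
paddr = 91 * 16 + 12 = 1468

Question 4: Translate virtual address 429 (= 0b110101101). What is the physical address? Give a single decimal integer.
vaddr = 429 = 0b110101101
Split: l1_idx=6, l2_idx=2, offset=13
L1[6] = 0
L2[0][2] = 13
paddr = 13 * 16 + 13 = 221

Answer: 221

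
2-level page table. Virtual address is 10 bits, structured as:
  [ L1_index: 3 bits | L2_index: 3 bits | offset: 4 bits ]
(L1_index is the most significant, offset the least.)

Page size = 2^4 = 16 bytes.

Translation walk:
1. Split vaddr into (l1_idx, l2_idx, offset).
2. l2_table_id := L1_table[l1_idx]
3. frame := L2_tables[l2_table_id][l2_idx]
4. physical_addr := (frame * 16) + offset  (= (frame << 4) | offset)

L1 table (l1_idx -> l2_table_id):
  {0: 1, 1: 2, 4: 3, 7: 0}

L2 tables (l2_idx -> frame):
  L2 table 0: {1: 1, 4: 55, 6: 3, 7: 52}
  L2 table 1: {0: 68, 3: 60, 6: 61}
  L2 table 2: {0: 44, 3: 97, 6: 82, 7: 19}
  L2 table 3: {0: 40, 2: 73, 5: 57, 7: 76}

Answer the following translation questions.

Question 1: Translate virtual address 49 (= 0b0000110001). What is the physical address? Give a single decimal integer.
Answer: 961

Derivation:
vaddr = 49 = 0b0000110001
Split: l1_idx=0, l2_idx=3, offset=1
L1[0] = 1
L2[1][3] = 60
paddr = 60 * 16 + 1 = 961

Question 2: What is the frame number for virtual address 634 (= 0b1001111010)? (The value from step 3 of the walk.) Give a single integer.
Answer: 76

Derivation:
vaddr = 634: l1_idx=4, l2_idx=7
L1[4] = 3; L2[3][7] = 76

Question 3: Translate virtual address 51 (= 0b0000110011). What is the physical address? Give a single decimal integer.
Answer: 963

Derivation:
vaddr = 51 = 0b0000110011
Split: l1_idx=0, l2_idx=3, offset=3
L1[0] = 1
L2[1][3] = 60
paddr = 60 * 16 + 3 = 963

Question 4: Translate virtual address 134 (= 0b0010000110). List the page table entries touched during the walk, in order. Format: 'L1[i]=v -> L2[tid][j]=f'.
Answer: L1[1]=2 -> L2[2][0]=44

Derivation:
vaddr = 134 = 0b0010000110
Split: l1_idx=1, l2_idx=0, offset=6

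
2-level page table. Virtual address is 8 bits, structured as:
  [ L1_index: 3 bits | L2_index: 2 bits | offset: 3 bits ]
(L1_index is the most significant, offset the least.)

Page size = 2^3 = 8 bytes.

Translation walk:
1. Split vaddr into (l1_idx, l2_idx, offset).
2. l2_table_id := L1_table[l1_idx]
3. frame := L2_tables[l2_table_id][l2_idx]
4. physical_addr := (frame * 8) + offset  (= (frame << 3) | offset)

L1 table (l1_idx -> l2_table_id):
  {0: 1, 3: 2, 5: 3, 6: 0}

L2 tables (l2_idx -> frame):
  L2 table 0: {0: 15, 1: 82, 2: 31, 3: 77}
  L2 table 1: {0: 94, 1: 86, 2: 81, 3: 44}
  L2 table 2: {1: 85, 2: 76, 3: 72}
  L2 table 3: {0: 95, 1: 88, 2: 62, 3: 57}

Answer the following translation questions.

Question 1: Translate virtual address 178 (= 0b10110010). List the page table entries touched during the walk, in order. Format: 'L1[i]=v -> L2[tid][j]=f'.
vaddr = 178 = 0b10110010
Split: l1_idx=5, l2_idx=2, offset=2

Answer: L1[5]=3 -> L2[3][2]=62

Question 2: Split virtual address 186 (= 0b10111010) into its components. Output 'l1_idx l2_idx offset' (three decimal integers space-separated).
vaddr = 186 = 0b10111010
  top 3 bits -> l1_idx = 5
  next 2 bits -> l2_idx = 3
  bottom 3 bits -> offset = 2

Answer: 5 3 2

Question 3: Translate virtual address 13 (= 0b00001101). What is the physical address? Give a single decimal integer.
Answer: 693

Derivation:
vaddr = 13 = 0b00001101
Split: l1_idx=0, l2_idx=1, offset=5
L1[0] = 1
L2[1][1] = 86
paddr = 86 * 8 + 5 = 693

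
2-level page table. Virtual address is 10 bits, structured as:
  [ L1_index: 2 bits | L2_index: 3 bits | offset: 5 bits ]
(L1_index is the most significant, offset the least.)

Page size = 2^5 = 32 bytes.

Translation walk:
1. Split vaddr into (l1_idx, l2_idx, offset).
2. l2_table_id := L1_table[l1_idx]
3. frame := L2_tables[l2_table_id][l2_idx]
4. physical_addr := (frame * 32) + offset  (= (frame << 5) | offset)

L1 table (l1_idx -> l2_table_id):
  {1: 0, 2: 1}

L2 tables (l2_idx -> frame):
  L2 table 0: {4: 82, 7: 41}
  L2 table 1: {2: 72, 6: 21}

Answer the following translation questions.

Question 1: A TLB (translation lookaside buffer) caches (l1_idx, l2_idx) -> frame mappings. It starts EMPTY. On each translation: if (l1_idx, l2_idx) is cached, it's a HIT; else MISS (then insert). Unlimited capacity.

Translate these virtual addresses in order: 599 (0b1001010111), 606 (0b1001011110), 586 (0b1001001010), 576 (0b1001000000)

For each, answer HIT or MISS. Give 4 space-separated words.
Answer: MISS HIT HIT HIT

Derivation:
vaddr=599: (2,2) not in TLB -> MISS, insert
vaddr=606: (2,2) in TLB -> HIT
vaddr=586: (2,2) in TLB -> HIT
vaddr=576: (2,2) in TLB -> HIT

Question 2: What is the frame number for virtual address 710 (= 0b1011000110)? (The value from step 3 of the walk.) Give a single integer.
vaddr = 710: l1_idx=2, l2_idx=6
L1[2] = 1; L2[1][6] = 21

Answer: 21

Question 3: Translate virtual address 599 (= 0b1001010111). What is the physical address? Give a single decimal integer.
vaddr = 599 = 0b1001010111
Split: l1_idx=2, l2_idx=2, offset=23
L1[2] = 1
L2[1][2] = 72
paddr = 72 * 32 + 23 = 2327

Answer: 2327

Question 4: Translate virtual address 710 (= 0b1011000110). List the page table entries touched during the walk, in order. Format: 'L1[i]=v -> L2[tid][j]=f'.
Answer: L1[2]=1 -> L2[1][6]=21

Derivation:
vaddr = 710 = 0b1011000110
Split: l1_idx=2, l2_idx=6, offset=6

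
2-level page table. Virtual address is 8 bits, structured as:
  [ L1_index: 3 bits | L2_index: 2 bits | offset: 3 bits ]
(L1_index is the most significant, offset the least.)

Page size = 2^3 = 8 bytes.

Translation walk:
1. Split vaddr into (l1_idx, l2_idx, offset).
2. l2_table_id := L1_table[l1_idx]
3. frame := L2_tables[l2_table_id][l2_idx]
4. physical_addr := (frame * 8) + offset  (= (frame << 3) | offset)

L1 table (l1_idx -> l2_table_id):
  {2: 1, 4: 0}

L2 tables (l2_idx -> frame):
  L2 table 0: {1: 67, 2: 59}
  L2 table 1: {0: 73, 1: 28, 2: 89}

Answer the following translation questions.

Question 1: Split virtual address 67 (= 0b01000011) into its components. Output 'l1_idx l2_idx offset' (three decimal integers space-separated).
vaddr = 67 = 0b01000011
  top 3 bits -> l1_idx = 2
  next 2 bits -> l2_idx = 0
  bottom 3 bits -> offset = 3

Answer: 2 0 3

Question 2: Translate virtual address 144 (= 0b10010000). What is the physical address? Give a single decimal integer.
vaddr = 144 = 0b10010000
Split: l1_idx=4, l2_idx=2, offset=0
L1[4] = 0
L2[0][2] = 59
paddr = 59 * 8 + 0 = 472

Answer: 472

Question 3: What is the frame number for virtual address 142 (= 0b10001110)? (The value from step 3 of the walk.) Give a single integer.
Answer: 67

Derivation:
vaddr = 142: l1_idx=4, l2_idx=1
L1[4] = 0; L2[0][1] = 67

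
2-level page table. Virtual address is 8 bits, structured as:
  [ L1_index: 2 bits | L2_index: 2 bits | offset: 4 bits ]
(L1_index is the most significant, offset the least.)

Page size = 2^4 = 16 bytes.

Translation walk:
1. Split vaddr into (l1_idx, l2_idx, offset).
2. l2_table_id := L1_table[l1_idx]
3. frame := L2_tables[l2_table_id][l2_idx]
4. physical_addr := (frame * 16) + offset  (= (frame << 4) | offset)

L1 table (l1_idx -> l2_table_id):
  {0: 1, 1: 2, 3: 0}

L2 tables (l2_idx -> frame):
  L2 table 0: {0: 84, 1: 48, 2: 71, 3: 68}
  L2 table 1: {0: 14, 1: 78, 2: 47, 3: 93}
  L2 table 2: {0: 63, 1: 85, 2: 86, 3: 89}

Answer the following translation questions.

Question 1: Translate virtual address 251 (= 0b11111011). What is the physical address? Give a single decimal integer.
vaddr = 251 = 0b11111011
Split: l1_idx=3, l2_idx=3, offset=11
L1[3] = 0
L2[0][3] = 68
paddr = 68 * 16 + 11 = 1099

Answer: 1099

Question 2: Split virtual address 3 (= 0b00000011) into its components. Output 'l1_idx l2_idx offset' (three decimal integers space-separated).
vaddr = 3 = 0b00000011
  top 2 bits -> l1_idx = 0
  next 2 bits -> l2_idx = 0
  bottom 4 bits -> offset = 3

Answer: 0 0 3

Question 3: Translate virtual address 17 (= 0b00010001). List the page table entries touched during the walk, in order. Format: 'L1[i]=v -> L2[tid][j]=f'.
Answer: L1[0]=1 -> L2[1][1]=78

Derivation:
vaddr = 17 = 0b00010001
Split: l1_idx=0, l2_idx=1, offset=1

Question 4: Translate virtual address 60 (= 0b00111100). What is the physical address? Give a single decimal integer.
vaddr = 60 = 0b00111100
Split: l1_idx=0, l2_idx=3, offset=12
L1[0] = 1
L2[1][3] = 93
paddr = 93 * 16 + 12 = 1500

Answer: 1500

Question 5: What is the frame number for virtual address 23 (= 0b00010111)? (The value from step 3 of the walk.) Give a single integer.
Answer: 78

Derivation:
vaddr = 23: l1_idx=0, l2_idx=1
L1[0] = 1; L2[1][1] = 78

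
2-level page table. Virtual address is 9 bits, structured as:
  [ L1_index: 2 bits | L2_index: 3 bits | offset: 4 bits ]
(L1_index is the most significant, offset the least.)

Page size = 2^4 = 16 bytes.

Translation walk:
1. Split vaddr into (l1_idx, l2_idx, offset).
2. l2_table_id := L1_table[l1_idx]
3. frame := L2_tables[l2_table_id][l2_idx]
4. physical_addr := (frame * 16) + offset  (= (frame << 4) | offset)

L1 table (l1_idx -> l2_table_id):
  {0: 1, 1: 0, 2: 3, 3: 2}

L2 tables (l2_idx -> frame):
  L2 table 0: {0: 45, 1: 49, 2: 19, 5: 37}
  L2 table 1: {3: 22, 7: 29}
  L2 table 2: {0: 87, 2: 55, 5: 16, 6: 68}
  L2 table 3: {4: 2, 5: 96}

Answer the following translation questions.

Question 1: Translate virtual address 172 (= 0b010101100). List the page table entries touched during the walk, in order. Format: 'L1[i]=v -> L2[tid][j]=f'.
vaddr = 172 = 0b010101100
Split: l1_idx=1, l2_idx=2, offset=12

Answer: L1[1]=0 -> L2[0][2]=19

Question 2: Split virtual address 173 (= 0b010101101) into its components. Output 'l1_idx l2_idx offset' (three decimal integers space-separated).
Answer: 1 2 13

Derivation:
vaddr = 173 = 0b010101101
  top 2 bits -> l1_idx = 1
  next 3 bits -> l2_idx = 2
  bottom 4 bits -> offset = 13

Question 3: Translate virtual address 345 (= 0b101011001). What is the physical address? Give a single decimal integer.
Answer: 1545

Derivation:
vaddr = 345 = 0b101011001
Split: l1_idx=2, l2_idx=5, offset=9
L1[2] = 3
L2[3][5] = 96
paddr = 96 * 16 + 9 = 1545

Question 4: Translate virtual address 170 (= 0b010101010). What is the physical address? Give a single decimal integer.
vaddr = 170 = 0b010101010
Split: l1_idx=1, l2_idx=2, offset=10
L1[1] = 0
L2[0][2] = 19
paddr = 19 * 16 + 10 = 314

Answer: 314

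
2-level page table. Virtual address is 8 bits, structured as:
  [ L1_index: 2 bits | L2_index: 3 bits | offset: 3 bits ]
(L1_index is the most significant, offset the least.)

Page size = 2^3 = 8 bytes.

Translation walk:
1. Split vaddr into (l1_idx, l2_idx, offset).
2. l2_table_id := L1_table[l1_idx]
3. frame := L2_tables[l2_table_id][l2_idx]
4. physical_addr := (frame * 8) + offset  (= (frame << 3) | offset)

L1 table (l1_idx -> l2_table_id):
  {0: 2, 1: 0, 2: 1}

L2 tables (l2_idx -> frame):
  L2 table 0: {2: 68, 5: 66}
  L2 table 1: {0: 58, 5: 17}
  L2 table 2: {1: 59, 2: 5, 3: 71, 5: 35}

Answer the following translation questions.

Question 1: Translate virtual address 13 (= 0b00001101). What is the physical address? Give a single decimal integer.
vaddr = 13 = 0b00001101
Split: l1_idx=0, l2_idx=1, offset=5
L1[0] = 2
L2[2][1] = 59
paddr = 59 * 8 + 5 = 477

Answer: 477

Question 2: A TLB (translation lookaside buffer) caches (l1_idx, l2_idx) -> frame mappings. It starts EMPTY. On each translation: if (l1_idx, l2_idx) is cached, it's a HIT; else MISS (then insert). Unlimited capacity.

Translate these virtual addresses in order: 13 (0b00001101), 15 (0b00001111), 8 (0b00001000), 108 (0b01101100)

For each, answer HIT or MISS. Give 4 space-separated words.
vaddr=13: (0,1) not in TLB -> MISS, insert
vaddr=15: (0,1) in TLB -> HIT
vaddr=8: (0,1) in TLB -> HIT
vaddr=108: (1,5) not in TLB -> MISS, insert

Answer: MISS HIT HIT MISS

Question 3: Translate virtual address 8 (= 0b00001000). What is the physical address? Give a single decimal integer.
vaddr = 8 = 0b00001000
Split: l1_idx=0, l2_idx=1, offset=0
L1[0] = 2
L2[2][1] = 59
paddr = 59 * 8 + 0 = 472

Answer: 472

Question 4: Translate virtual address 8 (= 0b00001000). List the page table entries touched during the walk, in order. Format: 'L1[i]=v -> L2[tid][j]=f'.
Answer: L1[0]=2 -> L2[2][1]=59

Derivation:
vaddr = 8 = 0b00001000
Split: l1_idx=0, l2_idx=1, offset=0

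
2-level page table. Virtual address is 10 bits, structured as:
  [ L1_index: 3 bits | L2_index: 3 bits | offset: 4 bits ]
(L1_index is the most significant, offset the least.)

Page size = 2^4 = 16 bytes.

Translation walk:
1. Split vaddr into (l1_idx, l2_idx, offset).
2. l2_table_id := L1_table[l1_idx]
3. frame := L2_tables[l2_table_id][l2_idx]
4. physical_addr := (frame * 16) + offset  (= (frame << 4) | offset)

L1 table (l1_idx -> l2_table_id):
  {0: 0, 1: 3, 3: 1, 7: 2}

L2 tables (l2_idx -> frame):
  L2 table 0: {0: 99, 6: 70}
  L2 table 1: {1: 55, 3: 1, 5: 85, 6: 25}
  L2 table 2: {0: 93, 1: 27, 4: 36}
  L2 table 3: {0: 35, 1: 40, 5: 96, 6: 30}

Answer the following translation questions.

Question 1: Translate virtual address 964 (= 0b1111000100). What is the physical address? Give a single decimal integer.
vaddr = 964 = 0b1111000100
Split: l1_idx=7, l2_idx=4, offset=4
L1[7] = 2
L2[2][4] = 36
paddr = 36 * 16 + 4 = 580

Answer: 580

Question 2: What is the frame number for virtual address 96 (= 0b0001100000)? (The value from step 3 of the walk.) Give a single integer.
Answer: 70

Derivation:
vaddr = 96: l1_idx=0, l2_idx=6
L1[0] = 0; L2[0][6] = 70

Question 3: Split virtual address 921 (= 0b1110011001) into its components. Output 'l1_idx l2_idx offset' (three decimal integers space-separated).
vaddr = 921 = 0b1110011001
  top 3 bits -> l1_idx = 7
  next 3 bits -> l2_idx = 1
  bottom 4 bits -> offset = 9

Answer: 7 1 9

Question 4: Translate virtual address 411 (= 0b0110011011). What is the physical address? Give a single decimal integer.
Answer: 891

Derivation:
vaddr = 411 = 0b0110011011
Split: l1_idx=3, l2_idx=1, offset=11
L1[3] = 1
L2[1][1] = 55
paddr = 55 * 16 + 11 = 891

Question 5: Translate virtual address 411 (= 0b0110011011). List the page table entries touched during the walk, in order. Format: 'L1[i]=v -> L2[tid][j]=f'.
Answer: L1[3]=1 -> L2[1][1]=55

Derivation:
vaddr = 411 = 0b0110011011
Split: l1_idx=3, l2_idx=1, offset=11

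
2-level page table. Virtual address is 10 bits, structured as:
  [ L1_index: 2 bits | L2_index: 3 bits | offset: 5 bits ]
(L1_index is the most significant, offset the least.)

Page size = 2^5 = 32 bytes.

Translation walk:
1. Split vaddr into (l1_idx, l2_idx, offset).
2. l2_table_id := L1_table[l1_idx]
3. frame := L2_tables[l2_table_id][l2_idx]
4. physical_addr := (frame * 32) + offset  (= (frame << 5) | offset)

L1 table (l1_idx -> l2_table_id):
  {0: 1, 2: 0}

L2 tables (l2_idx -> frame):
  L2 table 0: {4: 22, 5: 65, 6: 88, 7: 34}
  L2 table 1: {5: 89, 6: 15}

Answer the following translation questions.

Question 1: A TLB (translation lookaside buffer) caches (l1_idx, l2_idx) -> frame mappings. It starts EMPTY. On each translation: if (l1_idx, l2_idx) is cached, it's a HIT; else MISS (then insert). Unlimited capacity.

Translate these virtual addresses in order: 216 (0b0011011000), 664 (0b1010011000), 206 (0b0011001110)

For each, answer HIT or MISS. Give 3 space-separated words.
vaddr=216: (0,6) not in TLB -> MISS, insert
vaddr=664: (2,4) not in TLB -> MISS, insert
vaddr=206: (0,6) in TLB -> HIT

Answer: MISS MISS HIT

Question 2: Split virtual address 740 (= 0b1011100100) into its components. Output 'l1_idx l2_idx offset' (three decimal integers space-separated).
vaddr = 740 = 0b1011100100
  top 2 bits -> l1_idx = 2
  next 3 bits -> l2_idx = 7
  bottom 5 bits -> offset = 4

Answer: 2 7 4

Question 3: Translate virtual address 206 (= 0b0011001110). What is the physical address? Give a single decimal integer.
Answer: 494

Derivation:
vaddr = 206 = 0b0011001110
Split: l1_idx=0, l2_idx=6, offset=14
L1[0] = 1
L2[1][6] = 15
paddr = 15 * 32 + 14 = 494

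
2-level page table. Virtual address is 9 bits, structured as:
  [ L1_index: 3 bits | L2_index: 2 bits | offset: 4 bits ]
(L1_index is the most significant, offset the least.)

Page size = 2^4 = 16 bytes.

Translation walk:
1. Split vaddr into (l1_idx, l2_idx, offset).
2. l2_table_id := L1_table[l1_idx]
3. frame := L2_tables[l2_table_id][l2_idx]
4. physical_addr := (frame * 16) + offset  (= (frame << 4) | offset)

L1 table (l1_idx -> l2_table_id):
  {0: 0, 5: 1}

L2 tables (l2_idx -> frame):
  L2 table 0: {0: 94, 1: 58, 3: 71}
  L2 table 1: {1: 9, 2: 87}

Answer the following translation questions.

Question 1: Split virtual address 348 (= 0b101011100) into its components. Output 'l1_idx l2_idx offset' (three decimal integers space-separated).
Answer: 5 1 12

Derivation:
vaddr = 348 = 0b101011100
  top 3 bits -> l1_idx = 5
  next 2 bits -> l2_idx = 1
  bottom 4 bits -> offset = 12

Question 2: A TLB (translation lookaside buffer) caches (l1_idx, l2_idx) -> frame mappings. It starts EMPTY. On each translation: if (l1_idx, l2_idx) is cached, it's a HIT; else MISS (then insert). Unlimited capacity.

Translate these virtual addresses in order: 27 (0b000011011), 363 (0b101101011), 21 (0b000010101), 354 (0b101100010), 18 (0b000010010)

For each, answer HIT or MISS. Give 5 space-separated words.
Answer: MISS MISS HIT HIT HIT

Derivation:
vaddr=27: (0,1) not in TLB -> MISS, insert
vaddr=363: (5,2) not in TLB -> MISS, insert
vaddr=21: (0,1) in TLB -> HIT
vaddr=354: (5,2) in TLB -> HIT
vaddr=18: (0,1) in TLB -> HIT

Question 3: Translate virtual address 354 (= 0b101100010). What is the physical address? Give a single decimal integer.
vaddr = 354 = 0b101100010
Split: l1_idx=5, l2_idx=2, offset=2
L1[5] = 1
L2[1][2] = 87
paddr = 87 * 16 + 2 = 1394

Answer: 1394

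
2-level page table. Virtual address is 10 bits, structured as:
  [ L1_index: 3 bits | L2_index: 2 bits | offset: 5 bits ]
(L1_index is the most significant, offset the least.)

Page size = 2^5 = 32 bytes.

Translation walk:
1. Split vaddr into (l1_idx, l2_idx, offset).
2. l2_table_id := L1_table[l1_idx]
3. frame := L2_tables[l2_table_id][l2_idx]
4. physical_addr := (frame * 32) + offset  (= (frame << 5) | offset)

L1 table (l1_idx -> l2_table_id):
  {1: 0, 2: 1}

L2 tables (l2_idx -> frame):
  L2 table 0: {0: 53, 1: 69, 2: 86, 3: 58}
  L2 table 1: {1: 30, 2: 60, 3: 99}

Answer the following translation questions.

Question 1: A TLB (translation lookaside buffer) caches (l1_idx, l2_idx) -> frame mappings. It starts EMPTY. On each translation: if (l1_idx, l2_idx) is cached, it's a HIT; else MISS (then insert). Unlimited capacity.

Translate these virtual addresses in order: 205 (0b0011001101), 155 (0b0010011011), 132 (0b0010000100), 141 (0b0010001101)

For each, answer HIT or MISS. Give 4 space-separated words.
vaddr=205: (1,2) not in TLB -> MISS, insert
vaddr=155: (1,0) not in TLB -> MISS, insert
vaddr=132: (1,0) in TLB -> HIT
vaddr=141: (1,0) in TLB -> HIT

Answer: MISS MISS HIT HIT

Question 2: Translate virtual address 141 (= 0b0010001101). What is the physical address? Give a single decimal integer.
vaddr = 141 = 0b0010001101
Split: l1_idx=1, l2_idx=0, offset=13
L1[1] = 0
L2[0][0] = 53
paddr = 53 * 32 + 13 = 1709

Answer: 1709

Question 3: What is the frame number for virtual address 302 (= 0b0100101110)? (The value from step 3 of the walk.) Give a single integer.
Answer: 30

Derivation:
vaddr = 302: l1_idx=2, l2_idx=1
L1[2] = 1; L2[1][1] = 30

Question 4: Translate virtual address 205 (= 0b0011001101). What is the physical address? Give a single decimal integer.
vaddr = 205 = 0b0011001101
Split: l1_idx=1, l2_idx=2, offset=13
L1[1] = 0
L2[0][2] = 86
paddr = 86 * 32 + 13 = 2765

Answer: 2765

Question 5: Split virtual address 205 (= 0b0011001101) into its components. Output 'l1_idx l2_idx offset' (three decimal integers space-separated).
Answer: 1 2 13

Derivation:
vaddr = 205 = 0b0011001101
  top 3 bits -> l1_idx = 1
  next 2 bits -> l2_idx = 2
  bottom 5 bits -> offset = 13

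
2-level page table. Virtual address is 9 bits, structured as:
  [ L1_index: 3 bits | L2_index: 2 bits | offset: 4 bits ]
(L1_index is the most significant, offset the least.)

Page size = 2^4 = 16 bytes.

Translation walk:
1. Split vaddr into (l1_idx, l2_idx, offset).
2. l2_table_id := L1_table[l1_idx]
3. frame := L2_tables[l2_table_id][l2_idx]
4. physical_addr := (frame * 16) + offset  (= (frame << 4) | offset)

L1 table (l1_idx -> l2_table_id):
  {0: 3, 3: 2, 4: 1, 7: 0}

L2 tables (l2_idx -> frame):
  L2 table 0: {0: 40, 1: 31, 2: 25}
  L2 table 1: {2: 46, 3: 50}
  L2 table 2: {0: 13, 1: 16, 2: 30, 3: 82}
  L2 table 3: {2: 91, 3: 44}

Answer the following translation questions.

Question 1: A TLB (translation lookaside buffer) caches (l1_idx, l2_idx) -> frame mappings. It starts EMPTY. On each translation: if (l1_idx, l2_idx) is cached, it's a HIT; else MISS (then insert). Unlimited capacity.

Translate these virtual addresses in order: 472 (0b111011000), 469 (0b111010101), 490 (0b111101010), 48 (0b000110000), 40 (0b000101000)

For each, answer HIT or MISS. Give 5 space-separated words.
Answer: MISS HIT MISS MISS MISS

Derivation:
vaddr=472: (7,1) not in TLB -> MISS, insert
vaddr=469: (7,1) in TLB -> HIT
vaddr=490: (7,2) not in TLB -> MISS, insert
vaddr=48: (0,3) not in TLB -> MISS, insert
vaddr=40: (0,2) not in TLB -> MISS, insert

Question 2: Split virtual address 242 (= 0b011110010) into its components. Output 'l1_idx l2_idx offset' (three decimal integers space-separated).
Answer: 3 3 2

Derivation:
vaddr = 242 = 0b011110010
  top 3 bits -> l1_idx = 3
  next 2 bits -> l2_idx = 3
  bottom 4 bits -> offset = 2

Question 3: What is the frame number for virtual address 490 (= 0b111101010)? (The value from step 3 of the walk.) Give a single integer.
vaddr = 490: l1_idx=7, l2_idx=2
L1[7] = 0; L2[0][2] = 25

Answer: 25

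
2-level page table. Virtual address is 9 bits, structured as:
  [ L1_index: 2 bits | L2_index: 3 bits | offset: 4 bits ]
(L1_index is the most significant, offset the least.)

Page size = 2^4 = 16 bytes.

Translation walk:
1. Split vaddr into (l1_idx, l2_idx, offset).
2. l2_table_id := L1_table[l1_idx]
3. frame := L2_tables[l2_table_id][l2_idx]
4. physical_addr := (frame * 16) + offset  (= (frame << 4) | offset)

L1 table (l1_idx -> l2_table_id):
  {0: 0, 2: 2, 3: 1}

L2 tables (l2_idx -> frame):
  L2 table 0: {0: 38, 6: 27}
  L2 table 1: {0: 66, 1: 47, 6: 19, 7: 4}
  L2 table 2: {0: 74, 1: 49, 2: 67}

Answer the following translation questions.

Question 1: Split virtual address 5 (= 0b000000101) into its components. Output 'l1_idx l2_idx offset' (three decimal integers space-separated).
vaddr = 5 = 0b000000101
  top 2 bits -> l1_idx = 0
  next 3 bits -> l2_idx = 0
  bottom 4 bits -> offset = 5

Answer: 0 0 5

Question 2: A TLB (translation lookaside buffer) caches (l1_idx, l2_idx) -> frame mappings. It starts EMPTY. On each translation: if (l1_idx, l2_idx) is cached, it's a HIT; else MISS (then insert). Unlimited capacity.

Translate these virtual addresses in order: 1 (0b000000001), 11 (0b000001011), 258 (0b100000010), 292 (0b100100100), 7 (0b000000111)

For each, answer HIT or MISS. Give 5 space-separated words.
Answer: MISS HIT MISS MISS HIT

Derivation:
vaddr=1: (0,0) not in TLB -> MISS, insert
vaddr=11: (0,0) in TLB -> HIT
vaddr=258: (2,0) not in TLB -> MISS, insert
vaddr=292: (2,2) not in TLB -> MISS, insert
vaddr=7: (0,0) in TLB -> HIT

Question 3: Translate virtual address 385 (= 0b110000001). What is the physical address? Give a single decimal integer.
vaddr = 385 = 0b110000001
Split: l1_idx=3, l2_idx=0, offset=1
L1[3] = 1
L2[1][0] = 66
paddr = 66 * 16 + 1 = 1057

Answer: 1057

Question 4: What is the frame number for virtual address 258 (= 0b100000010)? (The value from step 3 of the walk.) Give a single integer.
Answer: 74

Derivation:
vaddr = 258: l1_idx=2, l2_idx=0
L1[2] = 2; L2[2][0] = 74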